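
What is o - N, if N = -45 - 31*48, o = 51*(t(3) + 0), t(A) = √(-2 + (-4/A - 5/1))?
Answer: 1533 + 85*I*√3 ≈ 1533.0 + 147.22*I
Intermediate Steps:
t(A) = √(-7 - 4/A) (t(A) = √(-2 + (-4/A - 5*1)) = √(-2 + (-4/A - 5)) = √(-2 + (-5 - 4/A)) = √(-7 - 4/A))
o = 85*I*√3 (o = 51*(√(-7 - 4/3) + 0) = 51*(√(-25/3) + 0) = 51*(5*I*√3/3 + 0) = 51*(5*I*√3/3) = 85*I*√3 ≈ 147.22*I)
N = -1533 (N = -45 - 1488 = -1533)
o - N = 85*I*√3 - 1*(-1533) = 85*I*√3 + 1533 = 1533 + 85*I*√3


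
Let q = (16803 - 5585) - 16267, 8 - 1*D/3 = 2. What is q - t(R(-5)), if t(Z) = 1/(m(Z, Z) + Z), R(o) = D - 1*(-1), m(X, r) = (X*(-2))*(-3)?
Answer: -671518/133 ≈ -5049.0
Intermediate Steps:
D = 18 (D = 24 - 3*2 = 24 - 6 = 18)
m(X, r) = 6*X (m(X, r) = -2*X*(-3) = 6*X)
R(o) = 19 (R(o) = 18 - 1*(-1) = 18 + 1 = 19)
t(Z) = 1/(7*Z) (t(Z) = 1/(6*Z + Z) = 1/(7*Z))
q = -5049 (q = 11218 - 16267 = -5049)
q - t(R(-5)) = -5049 - 1/(7*19) = -5049 - 1*1/133 = -5049 - 1/133 = -671518/133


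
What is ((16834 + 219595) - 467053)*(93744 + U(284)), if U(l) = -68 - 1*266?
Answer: -21542587840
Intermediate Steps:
U(l) = -334 (U(l) = -68 - 266 = -334)
((16834 + 219595) - 467053)*(93744 + U(284)) = ((16834 + 219595) - 467053)*(93744 - 334) = (236429 - 467053)*93410 = -230624*93410 = -21542587840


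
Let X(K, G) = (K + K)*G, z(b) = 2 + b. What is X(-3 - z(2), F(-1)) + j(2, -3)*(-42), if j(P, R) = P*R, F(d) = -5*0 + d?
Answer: 266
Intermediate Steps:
F(d) = d (F(d) = 0 + d = d)
X(K, G) = 2*G*K (X(K, G) = (2*K)*G = 2*G*K)
X(-3 - z(2), F(-1)) + j(2, -3)*(-42) = 2*(-1)*(-3 - (2 + 2)) + (2*(-3))*(-42) = 2*(-1)*(-3 - 1*4) - 6*(-42) = 2*(-1)*(-3 - 4) + 252 = 2*(-1)*(-7) + 252 = 14 + 252 = 266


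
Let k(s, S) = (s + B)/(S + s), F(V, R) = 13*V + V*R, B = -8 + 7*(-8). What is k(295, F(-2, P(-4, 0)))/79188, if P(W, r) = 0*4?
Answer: 77/7100524 ≈ 1.0844e-5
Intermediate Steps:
P(W, r) = 0
B = -64 (B = -8 - 56 = -64)
F(V, R) = 13*V + R*V
k(s, S) = (-64 + s)/(S + s) (k(s, S) = (s - 64)/(S + s) = (-64 + s)/(S + s))
k(295, F(-2, P(-4, 0)))/79188 = ((-64 + 295)/(-2*(13 + 0) + 295))/79188 = (231/(-2*13 + 295))*(1/79188) = (231/(-26 + 295))*(1/79188) = (231/269)*(1/79188) = 77/7100524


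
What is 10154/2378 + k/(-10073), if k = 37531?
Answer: 6516262/11976797 ≈ 0.54407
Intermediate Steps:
10154/2378 + k/(-10073) = 10154/2378 + 37531/(-10073) = 10154*(1/2378) + 37531*(-1/10073) = 5077/1189 - 37531/10073 = 6516262/11976797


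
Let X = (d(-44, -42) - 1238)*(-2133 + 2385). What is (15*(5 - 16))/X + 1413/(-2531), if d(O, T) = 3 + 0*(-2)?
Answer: -29289083/52513188 ≈ -0.55775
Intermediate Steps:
d(O, T) = 3 (d(O, T) = 3 + 0 = 3)
X = -311220 (X = (3 - 1238)*(-2133 + 2385) = -1235*252 = -311220)
(15*(5 - 16))/X + 1413/(-2531) = (15*(5 - 16))/(-311220) + 1413/(-2531) = (15*(-11))*(-1/311220) + 1413*(-1/2531) = -165*(-1/311220) - 1413/2531 = 11/20748 - 1413/2531 = -29289083/52513188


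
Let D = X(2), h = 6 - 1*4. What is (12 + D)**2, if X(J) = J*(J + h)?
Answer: 400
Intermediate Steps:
h = 2 (h = 6 - 4 = 2)
X(J) = J*(2 + J) (X(J) = J*(J + 2) = J*(2 + J))
D = 8 (D = 2*(2 + 2) = 2*4 = 8)
(12 + D)**2 = (12 + 8)**2 = 20**2 = 400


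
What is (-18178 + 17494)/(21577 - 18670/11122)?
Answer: -633954/19996727 ≈ -0.031703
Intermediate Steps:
(-18178 + 17494)/(21577 - 18670/11122) = -684/(21577 - 18670*1/11122) = -684/(21577 - 9335/5561) = -684/119980362/5561 = -684*5561/119980362 = -633954/19996727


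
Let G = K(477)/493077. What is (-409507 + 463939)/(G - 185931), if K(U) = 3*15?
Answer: -1491064848/5093238869 ≈ -0.29275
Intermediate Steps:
K(U) = 45
G = 15/164359 (G = 45/493077 = 45*(1/493077) = 15/164359 ≈ 9.1264e-5)
(-409507 + 463939)/(G - 185931) = (-409507 + 463939)/(15/164359 - 185931) = 54432/(-30559433214/164359) = 54432*(-164359/30559433214) = -1491064848/5093238869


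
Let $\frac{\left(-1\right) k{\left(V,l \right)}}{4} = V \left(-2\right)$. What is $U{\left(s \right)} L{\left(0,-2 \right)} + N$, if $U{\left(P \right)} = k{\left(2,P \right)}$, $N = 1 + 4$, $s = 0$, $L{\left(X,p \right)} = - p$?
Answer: $37$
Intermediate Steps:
$N = 5$
$k{\left(V,l \right)} = 8 V$ ($k{\left(V,l \right)} = - 4 V \left(-2\right) = - 4 \left(- 2 V\right) = 8 V$)
$U{\left(P \right)} = 16$ ($U{\left(P \right)} = 8 \cdot 2 = 16$)
$U{\left(s \right)} L{\left(0,-2 \right)} + N = 16 \left(\left(-1\right) \left(-2\right)\right) + 5 = 16 \cdot 2 + 5 = 32 + 5 = 37$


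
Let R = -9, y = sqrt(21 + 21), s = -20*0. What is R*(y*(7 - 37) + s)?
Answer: 270*sqrt(42) ≈ 1749.8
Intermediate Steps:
s = 0
y = sqrt(42) ≈ 6.4807
R*(y*(7 - 37) + s) = -9*(sqrt(42)*(7 - 37) + 0) = -9*(sqrt(42)*(-30) + 0) = -9*(-30*sqrt(42) + 0) = -(-270)*sqrt(42) = 270*sqrt(42)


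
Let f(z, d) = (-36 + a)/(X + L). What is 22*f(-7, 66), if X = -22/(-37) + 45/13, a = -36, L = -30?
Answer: 761904/12479 ≈ 61.055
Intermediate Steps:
X = 1951/481 (X = -22*(-1/37) + 45*(1/13) = 22/37 + 45/13 = 1951/481 ≈ 4.0561)
f(z, d) = 34632/12479 (f(z, d) = (-36 - 36)/(1951/481 - 30) = -72/(-12479/481) = -72*(-481/12479) = 34632/12479)
22*f(-7, 66) = 22*(34632/12479) = 761904/12479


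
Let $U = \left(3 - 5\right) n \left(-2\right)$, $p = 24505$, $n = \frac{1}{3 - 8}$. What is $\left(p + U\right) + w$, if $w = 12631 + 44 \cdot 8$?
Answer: $\frac{187436}{5} \approx 37487.0$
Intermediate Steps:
$n = - \frac{1}{5}$ ($n = \frac{1}{-5} = - \frac{1}{5} \approx -0.2$)
$w = 12983$ ($w = 12631 + 352 = 12983$)
$U = - \frac{4}{5}$ ($U = \left(3 - 5\right) \left(- \frac{1}{5}\right) \left(-2\right) = \left(-2\right) \left(- \frac{1}{5}\right) \left(-2\right) = \frac{2}{5} \left(-2\right) = - \frac{4}{5} \approx -0.8$)
$\left(p + U\right) + w = \left(24505 - \frac{4}{5}\right) + 12983 = \frac{122521}{5} + 12983 = \frac{187436}{5}$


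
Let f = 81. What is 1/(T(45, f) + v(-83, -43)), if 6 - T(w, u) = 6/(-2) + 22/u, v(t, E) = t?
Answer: -81/6016 ≈ -0.013464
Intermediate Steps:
T(w, u) = 9 - 22/u (T(w, u) = 6 - (6/(-2) + 22/u) = 6 - (6*(-½) + 22/u) = 6 - (-3 + 22/u) = 6 + (3 - 22/u) = 9 - 22/u)
1/(T(45, f) + v(-83, -43)) = 1/((9 - 22/81) - 83) = 1/(707/81 - 83) = 1/(-6016/81) = -81/6016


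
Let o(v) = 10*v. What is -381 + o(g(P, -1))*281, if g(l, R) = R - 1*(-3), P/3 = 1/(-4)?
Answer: 5239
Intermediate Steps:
P = -¾ (P = 3/(-4) = 3*(-¼) = -¾ ≈ -0.75000)
g(l, R) = 3 + R (g(l, R) = R + 3 = 3 + R)
-381 + o(g(P, -1))*281 = -381 + (10*(3 - 1))*281 = -381 + (10*2)*281 = -381 + 20*281 = -381 + 5620 = 5239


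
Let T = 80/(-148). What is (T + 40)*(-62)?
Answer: -90520/37 ≈ -2446.5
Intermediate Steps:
T = -20/37 (T = 80*(-1/148) = -20/37 ≈ -0.54054)
(T + 40)*(-62) = (-20/37 + 40)*(-62) = (1460/37)*(-62) = -90520/37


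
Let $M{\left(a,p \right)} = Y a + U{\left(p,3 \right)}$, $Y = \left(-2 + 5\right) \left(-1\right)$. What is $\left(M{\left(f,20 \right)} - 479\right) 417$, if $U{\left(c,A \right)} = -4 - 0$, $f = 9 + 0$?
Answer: $-212670$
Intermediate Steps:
$f = 9$
$U{\left(c,A \right)} = -4$ ($U{\left(c,A \right)} = -4 + 0 = -4$)
$Y = -3$ ($Y = 3 \left(-1\right) = -3$)
$M{\left(a,p \right)} = -4 - 3 a$ ($M{\left(a,p \right)} = - 3 a - 4 = -4 - 3 a$)
$\left(M{\left(f,20 \right)} - 479\right) 417 = \left(\left(-4 - 27\right) - 479\right) 417 = \left(-31 - 479\right) 417 = \left(-510\right) 417 = -212670$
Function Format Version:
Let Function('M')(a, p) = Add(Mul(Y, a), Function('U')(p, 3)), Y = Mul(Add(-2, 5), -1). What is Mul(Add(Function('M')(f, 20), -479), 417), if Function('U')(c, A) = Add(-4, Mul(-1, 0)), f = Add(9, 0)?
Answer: -212670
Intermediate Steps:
f = 9
Function('U')(c, A) = -4 (Function('U')(c, A) = Add(-4, 0) = -4)
Y = -3 (Y = Mul(3, -1) = -3)
Function('M')(a, p) = Add(-4, Mul(-3, a)) (Function('M')(a, p) = Add(Mul(-3, a), -4) = Add(-4, Mul(-3, a)))
Mul(Add(Function('M')(f, 20), -479), 417) = Mul(Add(Add(-4, Mul(-3, 9)), -479), 417) = Mul(Add(Add(-4, -27), -479), 417) = Mul(Add(-31, -479), 417) = Mul(-510, 417) = -212670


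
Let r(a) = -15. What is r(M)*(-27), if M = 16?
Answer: 405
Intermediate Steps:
r(M)*(-27) = -15*(-27) = 405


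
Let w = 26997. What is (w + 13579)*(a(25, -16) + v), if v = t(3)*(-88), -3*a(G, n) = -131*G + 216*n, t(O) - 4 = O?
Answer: 198132608/3 ≈ 6.6044e+7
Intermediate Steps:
t(O) = 4 + O
a(G, n) = -72*n + 131*G/3 (a(G, n) = -(-131*G + 216*n)/3 = -72*n + 131*G/3)
v = -616 (v = (4 + 3)*(-88) = 7*(-88) = -616)
(w + 13579)*(a(25, -16) + v) = (26997 + 13579)*((-72*(-16) + (131/3)*25) - 616) = 40576*((1152 + 3275/3) - 616) = 40576*(6731/3 - 616) = 40576*(4883/3) = 198132608/3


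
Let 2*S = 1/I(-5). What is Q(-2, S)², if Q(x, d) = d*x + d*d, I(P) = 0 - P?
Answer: 361/10000 ≈ 0.036100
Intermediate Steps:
I(P) = -P
S = ⅒ (S = 1/(2*((-1*(-5)))) = (½)/5 = (½)*(⅕) = ⅒ ≈ 0.10000)
Q(x, d) = d² + d*x (Q(x, d) = d*x + d² = d² + d*x)
Q(-2, S)² = ((⅒ - 2)/10)² = ((⅒)*(-19/10))² = (-19/100)² = 361/10000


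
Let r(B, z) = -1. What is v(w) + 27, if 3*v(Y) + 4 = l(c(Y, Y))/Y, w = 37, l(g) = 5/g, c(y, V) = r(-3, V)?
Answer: 948/37 ≈ 25.622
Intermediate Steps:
c(y, V) = -1
v(Y) = -4/3 - 5/(3*Y) (v(Y) = -4/3 + ((5/(-1))/Y)/3 = -4/3 + ((5*(-1))/Y)/3 = -4/3 + (-5/Y)/3 = -4/3 - 5/(3*Y))
v(w) + 27 = (1/3)*(-5 - 4*37)/37 + 27 = (1/3)*(1/37)*(-5 - 148) + 27 = (1/3)*(1/37)*(-153) + 27 = -51/37 + 27 = 948/37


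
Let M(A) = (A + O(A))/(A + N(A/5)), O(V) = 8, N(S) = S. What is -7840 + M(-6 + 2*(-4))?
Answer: -109755/14 ≈ -7839.6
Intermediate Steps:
M(A) = 5*(8 + A)/(6*A) (M(A) = (A + 8)/(A + A/5) = (8 + A)/(A + A*(⅕)) = (8 + A)/(A + A/5) = (8 + A)/((6*A/5)) = (8 + A)*(5/(6*A)) = 5*(8 + A)/(6*A))
-7840 + M(-6 + 2*(-4)) = -7840 + 5*(8 + (-6 + 2*(-4)))/(6*(-6 + 2*(-4))) = -7840 + 5*(8 + (-6 - 8))/(6*(-6 - 8)) = -7840 + (⅚)*(8 - 14)/(-14) = -7840 + (⅚)*(-1/14)*(-6) = -7840 + 5/14 = -109755/14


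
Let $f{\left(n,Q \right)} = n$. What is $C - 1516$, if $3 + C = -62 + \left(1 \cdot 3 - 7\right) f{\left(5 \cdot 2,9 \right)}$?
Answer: $-1621$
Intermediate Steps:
$C = -105$ ($C = -3 - \left(62 - \left(1 \cdot 3 - 7\right) 5 \cdot 2\right) = -3 - \left(62 - \left(3 - 7\right) 10\right) = -3 - 102 = -105$)
$C - 1516 = -105 - 1516 = -1621$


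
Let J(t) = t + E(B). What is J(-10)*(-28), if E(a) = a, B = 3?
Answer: 196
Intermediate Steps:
J(t) = 3 + t (J(t) = t + 3 = 3 + t)
J(-10)*(-28) = (3 - 10)*(-28) = -7*(-28) = 196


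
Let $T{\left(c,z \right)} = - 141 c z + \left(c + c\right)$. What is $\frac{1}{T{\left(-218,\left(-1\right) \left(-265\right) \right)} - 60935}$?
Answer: $\frac{1}{8084199} \approx 1.237 \cdot 10^{-7}$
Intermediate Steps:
$T{\left(c,z \right)} = 2 c - 141 c z$ ($T{\left(c,z \right)} = - 141 c z + 2 c = 2 c - 141 c z$)
$\frac{1}{T{\left(-218,\left(-1\right) \left(-265\right) \right)} - 60935} = \frac{1}{- 218 \left(2 - 141 \left(\left(-1\right) \left(-265\right)\right)\right) - 60935} = \frac{1}{- 218 \left(2 - 37365\right) - 60935} = \frac{1}{\left(-218\right) \left(-37363\right) - 60935} = \frac{1}{8145134 - 60935} = \frac{1}{8084199}$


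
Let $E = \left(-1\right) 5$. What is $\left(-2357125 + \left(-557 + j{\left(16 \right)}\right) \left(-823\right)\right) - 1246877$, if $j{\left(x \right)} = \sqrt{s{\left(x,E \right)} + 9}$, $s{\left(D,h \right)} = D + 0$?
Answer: $-3149706$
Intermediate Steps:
$E = -5$
$s{\left(D,h \right)} = D$
$j{\left(x \right)} = \sqrt{9 + x}$ ($j{\left(x \right)} = \sqrt{x + 9} = \sqrt{9 + x}$)
$\left(-2357125 + \left(-557 + j{\left(16 \right)}\right) \left(-823\right)\right) - 1246877 = \left(-2357125 + \left(-557 + \sqrt{9 + 16}\right) \left(-823\right)\right) - 1246877 = \left(-2357125 + \left(-557 + \sqrt{25}\right) \left(-823\right)\right) - 1246877 = \left(-2357125 + \left(-557 + 5\right) \left(-823\right)\right) - 1246877 = \left(-2357125 - -454296\right) - 1246877 = \left(-2357125 + 454296\right) - 1246877 = -1902829 - 1246877 = -3149706$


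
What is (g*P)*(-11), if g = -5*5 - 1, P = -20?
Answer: -5720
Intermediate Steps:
g = -26 (g = -25 - 1 = -26)
(g*P)*(-11) = -26*(-20)*(-11) = 520*(-11) = -5720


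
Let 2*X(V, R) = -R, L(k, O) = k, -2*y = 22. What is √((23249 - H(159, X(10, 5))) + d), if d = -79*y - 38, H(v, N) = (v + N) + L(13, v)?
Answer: √95642/2 ≈ 154.63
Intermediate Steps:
y = -11 (y = -½*22 = -11)
X(V, R) = -R/2 (X(V, R) = (-R)/2 = -R/2)
H(v, N) = 13 + N + v (H(v, N) = (v + N) + 13 = (N + v) + 13 = 13 + N + v)
d = 831 (d = -79*(-11) - 38 = 869 - 38 = 831)
√((23249 - H(159, X(10, 5))) + d) = √((23249 - (13 - ½*5 + 159)) + 831) = √((23249 - (13 - 5/2 + 159)) + 831) = √((23249 - 1*339/2) + 831) = √((23249 - 339/2) + 831) = √(46159/2 + 831) = √(47821/2) = √95642/2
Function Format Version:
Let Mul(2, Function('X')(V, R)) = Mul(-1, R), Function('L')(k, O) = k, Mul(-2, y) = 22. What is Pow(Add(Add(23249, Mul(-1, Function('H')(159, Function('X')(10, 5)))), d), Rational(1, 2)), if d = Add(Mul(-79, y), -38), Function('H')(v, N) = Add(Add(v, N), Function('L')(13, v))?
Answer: Mul(Rational(1, 2), Pow(95642, Rational(1, 2))) ≈ 154.63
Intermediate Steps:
y = -11 (y = Mul(Rational(-1, 2), 22) = -11)
Function('X')(V, R) = Mul(Rational(-1, 2), R) (Function('X')(V, R) = Mul(Rational(1, 2), Mul(-1, R)) = Mul(Rational(-1, 2), R))
Function('H')(v, N) = Add(13, N, v) (Function('H')(v, N) = Add(Add(v, N), 13) = Add(Add(N, v), 13) = Add(13, N, v))
d = 831 (d = Add(Mul(-79, -11), -38) = Add(869, -38) = 831)
Pow(Add(Add(23249, Mul(-1, Function('H')(159, Function('X')(10, 5)))), d), Rational(1, 2)) = Pow(Add(Add(23249, Mul(-1, Add(13, Mul(Rational(-1, 2), 5), 159))), 831), Rational(1, 2)) = Pow(Add(Add(23249, Mul(-1, Add(13, Rational(-5, 2), 159))), 831), Rational(1, 2)) = Pow(Add(Add(23249, Mul(-1, Rational(339, 2))), 831), Rational(1, 2)) = Pow(Add(Add(23249, Rational(-339, 2)), 831), Rational(1, 2)) = Pow(Add(Rational(46159, 2), 831), Rational(1, 2)) = Pow(Rational(47821, 2), Rational(1, 2)) = Mul(Rational(1, 2), Pow(95642, Rational(1, 2)))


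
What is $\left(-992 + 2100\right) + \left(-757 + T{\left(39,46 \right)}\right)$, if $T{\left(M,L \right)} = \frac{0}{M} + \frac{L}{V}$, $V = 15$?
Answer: $\frac{5311}{15} \approx 354.07$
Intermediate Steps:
$T{\left(M,L \right)} = \frac{L}{15}$ ($T{\left(M,L \right)} = \frac{0}{M} + \frac{L}{15} = 0 + L \frac{1}{15} = 0 + \frac{L}{15} = \frac{L}{15}$)
$\left(-992 + 2100\right) + \left(-757 + T{\left(39,46 \right)}\right) = \left(-992 + 2100\right) + \left(-757 + \frac{1}{15} \cdot 46\right) = 1108 + \left(-757 + \frac{46}{15}\right) = 1108 - \frac{11309}{15} = \frac{5311}{15}$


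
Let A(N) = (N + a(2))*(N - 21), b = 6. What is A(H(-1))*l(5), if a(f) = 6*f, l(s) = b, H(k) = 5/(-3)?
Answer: -4216/3 ≈ -1405.3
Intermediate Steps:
H(k) = -5/3 (H(k) = 5*(-⅓) = -5/3)
l(s) = 6
A(N) = (-21 + N)*(12 + N) (A(N) = (N + 6*2)*(N - 21) = (N + 12)*(-21 + N) = (12 + N)*(-21 + N) = (-21 + N)*(12 + N))
A(H(-1))*l(5) = (-252 + (-5/3)² - 9*(-5/3))*6 = (-252 + 25/9 + 15)*6 = -2108/9*6 = -4216/3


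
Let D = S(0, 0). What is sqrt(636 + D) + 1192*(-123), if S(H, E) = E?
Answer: -146616 + 2*sqrt(159) ≈ -1.4659e+5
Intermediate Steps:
D = 0
sqrt(636 + D) + 1192*(-123) = sqrt(636 + 0) + 1192*(-123) = sqrt(636) - 146616 = 2*sqrt(159) - 146616 = -146616 + 2*sqrt(159)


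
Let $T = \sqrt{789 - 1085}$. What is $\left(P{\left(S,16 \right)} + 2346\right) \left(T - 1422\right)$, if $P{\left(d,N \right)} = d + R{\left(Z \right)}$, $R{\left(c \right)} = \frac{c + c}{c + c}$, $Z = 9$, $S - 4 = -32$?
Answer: $-3297618 + 4638 i \sqrt{74} \approx -3.2976 \cdot 10^{6} + 39898.0 i$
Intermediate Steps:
$S = -28$ ($S = 4 - 32 = -28$)
$T = 2 i \sqrt{74}$ ($T = \sqrt{-296} = 2 i \sqrt{74} \approx 17.205 i$)
$R{\left(c \right)} = 1$ ($R{\left(c \right)} = \frac{2 c}{2 c} = 2 c \frac{1}{2 c} = 1$)
$P{\left(d,N \right)} = 1 + d$ ($P{\left(d,N \right)} = d + 1 = 1 + d$)
$\left(P{\left(S,16 \right)} + 2346\right) \left(T - 1422\right) = \left(\left(1 - 28\right) + 2346\right) \left(2 i \sqrt{74} - 1422\right) = \left(-27 + 2346\right) \left(-1422 + 2 i \sqrt{74}\right) = 2319 \left(-1422 + 2 i \sqrt{74}\right) = -3297618 + 4638 i \sqrt{74}$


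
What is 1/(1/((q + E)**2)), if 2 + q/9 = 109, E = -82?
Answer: 776161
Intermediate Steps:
q = 963 (q = -18 + 9*109 = -18 + 981 = 963)
1/(1/((q + E)**2)) = 1/(1/((963 - 82)**2)) = 1/(1/(881**2)) = 1/(1/776161) = 776161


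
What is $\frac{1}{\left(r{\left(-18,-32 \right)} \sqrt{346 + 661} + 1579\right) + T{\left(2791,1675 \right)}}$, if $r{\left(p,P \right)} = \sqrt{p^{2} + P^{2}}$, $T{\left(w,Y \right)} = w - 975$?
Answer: $\frac{3395}{10168589} - \frac{2 \sqrt{339359}}{10168589} \approx 0.00021929$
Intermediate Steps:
$T{\left(w,Y \right)} = -975 + w$
$r{\left(p,P \right)} = \sqrt{P^{2} + p^{2}}$
$\frac{1}{\left(r{\left(-18,-32 \right)} \sqrt{346 + 661} + 1579\right) + T{\left(2791,1675 \right)}} = \frac{1}{\left(\sqrt{\left(-32\right)^{2} + \left(-18\right)^{2}} \sqrt{346 + 661} + 1579\right) + \left(-975 + 2791\right)} = \frac{1}{\left(\sqrt{1024 + 324} \sqrt{1007} + 1579\right) + 1816} = \frac{1}{\left(\sqrt{1348} \sqrt{1007} + 1579\right) + 1816} = \frac{1}{\left(2 \sqrt{337} \sqrt{1007} + 1579\right) + 1816} = \frac{1}{\left(2 \sqrt{339359} + 1579\right) + 1816} = \frac{1}{\left(1579 + 2 \sqrt{339359}\right) + 1816} = \frac{1}{3395 + 2 \sqrt{339359}}$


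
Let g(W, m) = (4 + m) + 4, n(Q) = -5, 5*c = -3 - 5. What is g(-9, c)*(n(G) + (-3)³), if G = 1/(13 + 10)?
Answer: -1024/5 ≈ -204.80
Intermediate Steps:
c = -8/5 (c = (-3 - 5)/5 = (⅕)*(-8) = -8/5 ≈ -1.6000)
G = 1/23 ≈ 0.043478
g(W, m) = 8 + m
g(-9, c)*(n(G) + (-3)³) = (8 - 8/5)*(-5 + (-3)³) = 32*(-5 - 27)/5 = (32/5)*(-32) = -1024/5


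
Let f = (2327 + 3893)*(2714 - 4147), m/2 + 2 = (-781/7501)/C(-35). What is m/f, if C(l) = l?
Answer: 524289/1170021357050 ≈ 4.4810e-7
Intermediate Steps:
m = -1048578/262535 (m = -4 + 2*(-781/7501/(-35)) = -4 + 2*(-781*1/7501*(-1/35)) = -4 + 2*(-781/7501*(-1/35)) = -4 + 2*(781/262535) = -4 + 1562/262535 = -1048578/262535 ≈ -3.9940)
f = -8913260 (f = 6220*(-1433) = -8913260)
m/f = -1048578/262535/(-8913260) = -1048578/262535*(-1/8913260) = 524289/1170021357050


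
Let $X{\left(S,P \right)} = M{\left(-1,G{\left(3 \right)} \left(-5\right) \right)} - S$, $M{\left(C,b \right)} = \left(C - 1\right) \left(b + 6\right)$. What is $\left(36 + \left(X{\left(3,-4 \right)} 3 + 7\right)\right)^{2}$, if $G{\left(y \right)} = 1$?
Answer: $784$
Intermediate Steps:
$M{\left(C,b \right)} = \left(-1 + C\right) \left(6 + b\right)$
$X{\left(S,P \right)} = -2 - S$ ($X{\left(S,P \right)} = \left(-6 - 1 \left(-5\right) + 6 \left(-1\right) - 1 \left(-5\right)\right) - S = \left(-6 - -5 - 6 - -5\right) - S = \left(-6 + 5 - 6 + 5\right) - S = -2 - S$)
$\left(36 + \left(X{\left(3,-4 \right)} 3 + 7\right)\right)^{2} = \left(36 + \left(\left(-2 - 3\right) 3 + 7\right)\right)^{2} = \left(36 + \left(\left(-5\right) 3 + 7\right)\right)^{2} = \left(36 + \left(-15 + 7\right)\right)^{2} = \left(36 - 8\right)^{2} = 28^{2} = 784$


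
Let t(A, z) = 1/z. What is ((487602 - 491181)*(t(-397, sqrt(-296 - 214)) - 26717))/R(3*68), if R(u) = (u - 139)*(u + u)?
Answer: 31873381/8840 + 1193*I*sqrt(510)/4508400 ≈ 3605.6 + 0.0059759*I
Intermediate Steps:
R(u) = 2*u*(-139 + u) (R(u) = (-139 + u)*(2*u) = 2*u*(-139 + u))
((487602 - 491181)*(t(-397, sqrt(-296 - 214)) - 26717))/R(3*68) = ((487602 - 491181)*(1/(sqrt(-296 - 214)) - 26717))/((2*(3*68)*(-139 + 3*68))) = (-3579*(1/(sqrt(-510)) - 26717))/((2*204*(-139 + 204))) = (-3579*(1/(I*sqrt(510)) - 26717))/((2*204*65)) = -3579*(-I*sqrt(510)/510 - 26717)/26520 = -3579*(-26717 - I*sqrt(510)/510)*(1/26520) = (95620143 + 1193*I*sqrt(510)/170)*(1/26520) = 31873381/8840 + 1193*I*sqrt(510)/4508400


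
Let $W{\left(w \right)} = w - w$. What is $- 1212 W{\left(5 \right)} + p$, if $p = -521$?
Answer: $-521$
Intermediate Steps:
$W{\left(w \right)} = 0$
$- 1212 W{\left(5 \right)} + p = \left(-1212\right) 0 - 521 = 0 - 521 = -521$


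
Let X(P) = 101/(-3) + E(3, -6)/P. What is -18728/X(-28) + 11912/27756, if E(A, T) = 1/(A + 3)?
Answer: 21849050002/39253923 ≈ 556.61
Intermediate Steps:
E(A, T) = 1/(3 + A)
X(P) = -101/3 + 1/(6*P) (X(P) = 101/(-3) + 1/((3 + 3)*P) = 101*(-1/3) + 1/(6*P) = -101/3 + 1/(6*P))
-18728/X(-28) + 11912/27756 = -18728*(-168/(1 - 202*(-28))) + 11912/27756 = -18728*(-168/(1 + 5656)) + 11912*(1/27756) = -18728/((1/6)*(-1/28)*5657) + 2978/6939 = -18728/(-5657/168) + 2978/6939 = -18728*(-168/5657) + 2978/6939 = 3146304/5657 + 2978/6939 = 21849050002/39253923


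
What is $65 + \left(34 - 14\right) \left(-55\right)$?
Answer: $-1035$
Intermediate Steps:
$65 + \left(34 - 14\right) \left(-55\right) = 65 + 20 \left(-55\right) = 65 - 1100 = -1035$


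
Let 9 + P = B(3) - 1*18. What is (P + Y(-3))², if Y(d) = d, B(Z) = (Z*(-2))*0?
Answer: 900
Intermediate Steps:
B(Z) = 0 (B(Z) = -2*Z*0 = 0)
P = -27 (P = -9 + (0 - 1*18) = -9 + (0 - 18) = -9 - 18 = -27)
(P + Y(-3))² = (-27 - 3)² = (-30)² = 900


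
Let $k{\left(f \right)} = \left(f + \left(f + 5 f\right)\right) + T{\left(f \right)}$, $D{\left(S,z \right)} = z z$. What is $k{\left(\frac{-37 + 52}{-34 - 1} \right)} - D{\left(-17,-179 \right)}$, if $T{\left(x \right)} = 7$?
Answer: $-32037$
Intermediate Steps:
$D{\left(S,z \right)} = z^{2}$
$k{\left(f \right)} = 7 + 7 f$ ($k{\left(f \right)} = \left(f + \left(f + 5 f\right)\right) + 7 = \left(f + 6 f\right) + 7 = 7 f + 7 = 7 + 7 f$)
$k{\left(\frac{-37 + 52}{-34 - 1} \right)} - D{\left(-17,-179 \right)} = \left(7 + 7 \frac{-37 + 52}{-34 - 1}\right) - \left(-179\right)^{2} = \left(7 + 7 \frac{15}{-35}\right) - 32041 = \left(7 + 7 \cdot 15 \left(- \frac{1}{35}\right)\right) - 32041 = \left(7 + 7 \left(- \frac{3}{7}\right)\right) - 32041 = \left(7 - 3\right) - 32041 = 4 - 32041 = -32037$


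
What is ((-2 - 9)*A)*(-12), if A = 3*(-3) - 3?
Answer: -1584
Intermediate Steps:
A = -12 (A = -9 - 3 = -12)
((-2 - 9)*A)*(-12) = ((-2 - 9)*(-12))*(-12) = -11*(-12)*(-12) = 132*(-12) = -1584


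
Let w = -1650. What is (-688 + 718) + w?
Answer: -1620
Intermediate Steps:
(-688 + 718) + w = (-688 + 718) - 1650 = 30 - 1650 = -1620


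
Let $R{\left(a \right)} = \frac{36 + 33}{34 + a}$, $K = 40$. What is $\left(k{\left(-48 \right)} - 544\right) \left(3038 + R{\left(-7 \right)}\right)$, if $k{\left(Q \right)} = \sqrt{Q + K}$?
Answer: $- \frac{14886560}{9} + \frac{54730 i \sqrt{2}}{9} \approx -1.6541 \cdot 10^{6} + 8600.0 i$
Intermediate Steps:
$R{\left(a \right)} = \frac{69}{34 + a}$
$k{\left(Q \right)} = \sqrt{40 + Q}$ ($k{\left(Q \right)} = \sqrt{Q + 40} = \sqrt{40 + Q}$)
$\left(k{\left(-48 \right)} - 544\right) \left(3038 + R{\left(-7 \right)}\right) = \left(\sqrt{40 - 48} - 544\right) \left(3038 + \frac{69}{34 - 7}\right) = \left(\sqrt{-8} - 544\right) \left(3038 + \frac{69}{27}\right) = \left(2 i \sqrt{2} - 544\right) \left(3038 + 69 \cdot \frac{1}{27}\right) = \left(-544 + 2 i \sqrt{2}\right) \left(3038 + \frac{23}{9}\right) = \left(-544 + 2 i \sqrt{2}\right) \frac{27365}{9} = - \frac{14886560}{9} + \frac{54730 i \sqrt{2}}{9}$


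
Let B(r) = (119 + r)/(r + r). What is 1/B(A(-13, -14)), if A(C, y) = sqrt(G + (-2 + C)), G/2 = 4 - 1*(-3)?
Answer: I*(119 - I)/7081 ≈ 0.00014122 + 0.016806*I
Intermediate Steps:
G = 14 (G = 2*(4 - 1*(-3)) = 2*(4 + 3) = 2*7 = 14)
A(C, y) = sqrt(12 + C) (A(C, y) = sqrt(14 + (-2 + C)) = sqrt(12 + C))
B(r) = (119 + r)/(2*r) (B(r) = (119 + r)/((2*r)) = (119 + r)*(1/(2*r)) = (119 + r)/(2*r))
1/B(A(-13, -14)) = 1/((119 + sqrt(12 - 13))/(2*(sqrt(12 - 13)))) = 1/((119 + sqrt(-1))/(2*(sqrt(-1)))) = 1/((119 + I)/(2*I)) = 1/((-I)*(119 + I)/2) = 1/(-I*(119 + I)/2) = I*(119 - I)/7081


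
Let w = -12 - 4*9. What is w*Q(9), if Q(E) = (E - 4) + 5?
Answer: -480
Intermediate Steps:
Q(E) = 1 + E (Q(E) = (-4 + E) + 5 = 1 + E)
w = -48 (w = -12 - 36 = -48)
w*Q(9) = -48*(1 + 9) = -48*10 = -480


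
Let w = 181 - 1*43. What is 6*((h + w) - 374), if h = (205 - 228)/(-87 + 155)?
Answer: -48213/34 ≈ -1418.0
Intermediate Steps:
w = 138 (w = 181 - 43 = 138)
h = -23/68 ≈ -0.33824
6*((h + w) - 374) = 6*((-23/68 + 138) - 374) = 6*(9361/68 - 374) = 6*(-16071/68) = -48213/34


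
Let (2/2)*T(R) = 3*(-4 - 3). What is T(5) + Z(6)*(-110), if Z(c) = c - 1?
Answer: -571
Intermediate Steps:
Z(c) = -1 + c
T(R) = -21 (T(R) = 3*(-4 - 3) = 3*(-7) = -21)
T(5) + Z(6)*(-110) = -21 + (-1 + 6)*(-110) = -21 + 5*(-110) = -21 - 550 = -571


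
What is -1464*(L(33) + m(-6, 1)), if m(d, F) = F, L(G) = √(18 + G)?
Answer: -1464 - 1464*√51 ≈ -11919.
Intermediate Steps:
-1464*(L(33) + m(-6, 1)) = -1464*(√(18 + 33) + 1) = -1464*(√51 + 1) = -1464*(1 + √51) = -1464 - 1464*√51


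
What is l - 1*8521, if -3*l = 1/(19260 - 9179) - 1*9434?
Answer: -162596450/30243 ≈ -5376.3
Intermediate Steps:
l = 95104153/30243 (l = -(1/(19260 - 9179) - 1*9434)/3 = -(1/10081 - 9434)/3 = -⅓*(-95104153/10081) = 95104153/30243 ≈ 3144.7)
l - 1*8521 = 95104153/30243 - 1*8521 = 95104153/30243 - 8521 = -162596450/30243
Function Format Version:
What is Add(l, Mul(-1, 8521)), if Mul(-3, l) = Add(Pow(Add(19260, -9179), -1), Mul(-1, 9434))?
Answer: Rational(-162596450, 30243) ≈ -5376.3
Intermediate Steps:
l = Rational(95104153, 30243) (l = Mul(Rational(-1, 3), Add(Pow(Add(19260, -9179), -1), Mul(-1, 9434))) = Mul(Rational(-1, 3), Add(Pow(10081, -1), -9434)) = Mul(Rational(-1, 3), Add(Rational(1, 10081), -9434)) = Mul(Rational(-1, 3), Rational(-95104153, 10081)) = Rational(95104153, 30243) ≈ 3144.7)
Add(l, Mul(-1, 8521)) = Add(Rational(95104153, 30243), Mul(-1, 8521)) = Add(Rational(95104153, 30243), -8521) = Rational(-162596450, 30243)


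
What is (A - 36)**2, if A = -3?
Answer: 1521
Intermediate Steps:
(A - 36)**2 = (-3 - 36)**2 = (-39)**2 = 1521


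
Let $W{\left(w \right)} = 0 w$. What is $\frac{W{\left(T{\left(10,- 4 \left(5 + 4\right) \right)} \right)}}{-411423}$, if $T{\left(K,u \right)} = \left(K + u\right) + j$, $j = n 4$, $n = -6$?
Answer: $0$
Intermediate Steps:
$j = -24$ ($j = \left(-6\right) 4 = -24$)
$T{\left(K,u \right)} = -24 + K + u$ ($T{\left(K,u \right)} = \left(K + u\right) - 24 = -24 + K + u$)
$W{\left(w \right)} = 0$
$\frac{W{\left(T{\left(10,- 4 \left(5 + 4\right) \right)} \right)}}{-411423} = \frac{0}{-411423} = 0 \left(- \frac{1}{411423}\right) = 0$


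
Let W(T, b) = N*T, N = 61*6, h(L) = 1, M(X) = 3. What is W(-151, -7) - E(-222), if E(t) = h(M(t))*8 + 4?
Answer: -55278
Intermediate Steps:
N = 366
E(t) = 12 (E(t) = 1*8 + 4 = 8 + 4 = 12)
W(T, b) = 366*T
W(-151, -7) - E(-222) = 366*(-151) - 1*12 = -55266 - 12 = -55278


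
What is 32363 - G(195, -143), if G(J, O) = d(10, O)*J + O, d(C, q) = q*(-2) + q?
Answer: 4621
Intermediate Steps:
d(C, q) = -q (d(C, q) = -2*q + q = -q)
G(J, O) = O - J*O (G(J, O) = (-O)*J + O = -J*O + O = O - J*O)
32363 - G(195, -143) = 32363 - (-143)*(1 - 1*195) = 32363 - (-143)*(1 - 195) = 32363 - (-143)*(-194) = 32363 - 1*27742 = 32363 - 27742 = 4621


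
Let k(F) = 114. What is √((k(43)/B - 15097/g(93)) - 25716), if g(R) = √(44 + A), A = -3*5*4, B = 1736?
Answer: √(-4843750527 + 710902633*I)/434 ≈ 11.737 + 160.79*I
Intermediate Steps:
A = -60 (A = -15*4 = -60)
g(R) = 4*I (g(R) = √(44 - 60) = √(-16) = 4*I)
√((k(43)/B - 15097/g(93)) - 25716) = √((114/1736 - 15097*(-I/4)) - 25716) = √((114*(1/1736) - (-15097)*I/4) - 25716) = √((57/868 + 15097*I/4) - 25716) = √(-22321431/868 + 15097*I/4)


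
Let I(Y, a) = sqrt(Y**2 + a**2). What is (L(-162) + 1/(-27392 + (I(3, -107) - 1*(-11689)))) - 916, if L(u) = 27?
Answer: -219203191342/246572751 - sqrt(11458)/246572751 ≈ -889.00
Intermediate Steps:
(L(-162) + 1/(-27392 + (I(3, -107) - 1*(-11689)))) - 916 = (27 + 1/(-27392 + (sqrt(3**2 + (-107)**2) - 1*(-11689)))) - 916 = (27 + 1/(-27392 + (sqrt(9 + 11449) + 11689))) - 916 = (27 + 1/(-27392 + (sqrt(11458) + 11689))) - 916 = (27 + 1/(-27392 + (11689 + sqrt(11458)))) - 916 = (27 + 1/(-15703 + sqrt(11458))) - 916 = -889 + 1/(-15703 + sqrt(11458))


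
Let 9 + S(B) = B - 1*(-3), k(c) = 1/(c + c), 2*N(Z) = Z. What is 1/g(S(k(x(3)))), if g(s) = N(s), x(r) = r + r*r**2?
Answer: -120/359 ≈ -0.33426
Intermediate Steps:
N(Z) = Z/2
x(r) = r + r**3
k(c) = 1/(2*c)
S(B) = -6 + B (S(B) = -9 + (B - 1*(-3)) = -9 + (B + 3) = -9 + (3 + B) = -6 + B)
g(s) = s/2
1/g(S(k(x(3)))) = 1/((-6 + 1/(2*(3 + 3**3)))/2) = 1/((-6 + 1/(2*(3 + 27)))/2) = 1/((-6 + (1/2)/30)/2) = 1/((-6 + (1/2)*(1/30))/2) = 1/((-6 + 1/60)/2) = 1/((1/2)*(-359/60)) = 1/(-359/120) = -120/359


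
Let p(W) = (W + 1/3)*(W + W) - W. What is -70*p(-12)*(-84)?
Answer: 1716960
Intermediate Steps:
p(W) = -W + 2*W*(⅓ + W) (p(W) = (W + ⅓)*(2*W) - W = (⅓ + W)*(2*W) - W = 2*W*(⅓ + W) - W = -W + 2*W*(⅓ + W))
-70*p(-12)*(-84) = -70*(-12)*(-1 + 6*(-12))/3*(-84) = -70*(-12)*(-1 - 72)/3*(-84) = -70*(-12)*(-73)/3*(-84) = -70*292*(-84) = -20440*(-84) = 1716960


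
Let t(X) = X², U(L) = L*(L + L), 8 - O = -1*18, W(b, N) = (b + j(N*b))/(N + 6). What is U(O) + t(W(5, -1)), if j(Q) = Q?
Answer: 1352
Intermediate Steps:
W(b, N) = (b + N*b)/(6 + N) (W(b, N) = (b + N*b)/(N + 6) = (b + N*b)/(6 + N))
O = 26 (O = 8 - (-1)*18 = 8 - 1*(-18) = 8 + 18 = 26)
U(L) = 2*L² (U(L) = L*(2*L) = 2*L²)
U(O) + t(W(5, -1)) = 2*26² + (5*(1 - 1)/(6 - 1))² = 2*676 + (5*0/5)² = 1352 + (5*(⅕)*0)² = 1352 + 0² = 1352 + 0 = 1352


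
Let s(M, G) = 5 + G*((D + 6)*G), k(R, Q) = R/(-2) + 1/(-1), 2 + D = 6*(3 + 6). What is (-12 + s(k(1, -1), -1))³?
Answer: 132651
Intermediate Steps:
D = 52 (D = -2 + 6*(3 + 6) = -2 + 6*9 = -2 + 54 = 52)
k(R, Q) = -1 - R/2 (k(R, Q) = R*(-½) + 1*(-1) = -R/2 - 1 = -1 - R/2)
s(M, G) = 5 + 58*G² (s(M, G) = 5 + G*((52 + 6)*G) = 5 + G*(58*G) = 5 + 58*G²)
(-12 + s(k(1, -1), -1))³ = (-12 + (5 + 58*(-1)²))³ = (-12 + (5 + 58*1))³ = (-12 + (5 + 58))³ = (-12 + 63)³ = 51³ = 132651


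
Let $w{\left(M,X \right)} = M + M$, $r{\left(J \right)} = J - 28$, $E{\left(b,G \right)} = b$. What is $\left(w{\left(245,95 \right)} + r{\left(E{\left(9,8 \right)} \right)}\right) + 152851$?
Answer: $153322$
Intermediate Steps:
$r{\left(J \right)} = -28 + J$
$w{\left(M,X \right)} = 2 M$
$\left(w{\left(245,95 \right)} + r{\left(E{\left(9,8 \right)} \right)}\right) + 152851 = \left(2 \cdot 245 + \left(-28 + 9\right)\right) + 152851 = \left(490 - 19\right) + 152851 = 471 + 152851 = 153322$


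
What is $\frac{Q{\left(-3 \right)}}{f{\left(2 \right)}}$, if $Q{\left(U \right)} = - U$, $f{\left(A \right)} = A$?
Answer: $\frac{3}{2} \approx 1.5$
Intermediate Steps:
$\frac{Q{\left(-3 \right)}}{f{\left(2 \right)}} = \frac{\left(-1\right) \left(-3\right)}{2} = 3 \cdot \frac{1}{2} = \frac{3}{2}$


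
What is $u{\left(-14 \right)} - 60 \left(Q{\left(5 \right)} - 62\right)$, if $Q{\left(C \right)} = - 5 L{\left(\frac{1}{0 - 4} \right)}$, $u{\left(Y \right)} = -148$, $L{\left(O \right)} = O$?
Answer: $3497$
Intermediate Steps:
$Q{\left(C \right)} = \frac{5}{4}$ ($Q{\left(C \right)} = - \frac{5}{0 - 4} = - \frac{5}{-4} = \left(-5\right) \left(- \frac{1}{4}\right) = \frac{5}{4}$)
$u{\left(-14 \right)} - 60 \left(Q{\left(5 \right)} - 62\right) = -148 - 60 \left(\frac{5}{4} - 62\right) = -148 - -3645 = -148 + 3645 = 3497$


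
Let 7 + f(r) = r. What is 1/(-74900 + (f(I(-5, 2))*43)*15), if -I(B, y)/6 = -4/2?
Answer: -1/71675 ≈ -1.3952e-5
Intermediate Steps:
I(B, y) = 12 (I(B, y) = -(-24)/2 = -6*(-2) = 12)
f(r) = -7 + r
1/(-74900 + (f(I(-5, 2))*43)*15) = 1/(-74900 + ((-7 + 12)*43)*15) = 1/(-74900 + (5*43)*15) = 1/(-74900 + 215*15) = 1/(-74900 + 3225) = 1/(-71675) = -1/71675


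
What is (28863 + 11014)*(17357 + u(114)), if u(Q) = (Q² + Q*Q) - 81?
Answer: 1725398036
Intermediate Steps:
u(Q) = -81 + 2*Q² (u(Q) = (Q² + Q²) - 81 = 2*Q² - 81 = -81 + 2*Q²)
(28863 + 11014)*(17357 + u(114)) = (28863 + 11014)*(17357 + (-81 + 2*114²)) = 39877*(17357 + (-81 + 2*12996)) = 39877*(17357 + (-81 + 25992)) = 39877*(17357 + 25911) = 39877*43268 = 1725398036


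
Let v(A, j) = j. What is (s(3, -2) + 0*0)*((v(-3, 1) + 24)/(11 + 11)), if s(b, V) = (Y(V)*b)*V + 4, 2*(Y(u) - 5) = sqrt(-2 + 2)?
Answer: -325/11 ≈ -29.545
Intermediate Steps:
Y(u) = 5 (Y(u) = 5 + sqrt(-2 + 2)/2 = 5 + sqrt(0)/2 = 5 + (1/2)*0 = 5 + 0 = 5)
s(b, V) = 4 + 5*V*b (s(b, V) = (5*b)*V + 4 = 5*V*b + 4 = 4 + 5*V*b)
(s(3, -2) + 0*0)*((v(-3, 1) + 24)/(11 + 11)) = ((4 + 5*(-2)*3) + 0*0)*((1 + 24)/(11 + 11)) = ((4 - 30) + 0)*(25/22) = (-26 + 0)*(25*(1/22)) = -26*25/22 = -325/11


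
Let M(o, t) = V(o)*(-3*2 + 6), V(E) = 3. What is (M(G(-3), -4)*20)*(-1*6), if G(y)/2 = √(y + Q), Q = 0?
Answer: 0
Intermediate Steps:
G(y) = 2*√y (G(y) = 2*√(y + 0) = 2*√y)
M(o, t) = 0 (M(o, t) = 3*(-3*2 + 6) = 3*(-6 + 6) = 3*0 = 0)
(M(G(-3), -4)*20)*(-1*6) = (0*20)*(-1*6) = 0*(-6) = 0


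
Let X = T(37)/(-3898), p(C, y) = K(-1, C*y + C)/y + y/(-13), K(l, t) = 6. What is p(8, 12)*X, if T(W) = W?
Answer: 407/101348 ≈ 0.0040159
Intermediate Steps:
p(C, y) = 6/y - y/13 (p(C, y) = 6/y + y/(-13) = 6/y + y*(-1/13) = 6/y - y/13)
X = -37/3898 (X = 37/(-3898) = 37*(-1/3898) = -37/3898 ≈ -0.0094920)
p(8, 12)*X = (6/12 - 1/13*12)*(-37/3898) = (6*(1/12) - 12/13)*(-37/3898) = (½ - 12/13)*(-37/3898) = -11/26*(-37/3898) = 407/101348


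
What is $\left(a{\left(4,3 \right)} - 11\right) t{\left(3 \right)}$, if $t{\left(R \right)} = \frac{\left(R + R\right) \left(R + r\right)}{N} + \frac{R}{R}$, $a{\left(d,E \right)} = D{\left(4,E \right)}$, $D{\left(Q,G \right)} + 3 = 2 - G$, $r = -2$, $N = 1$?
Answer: $-105$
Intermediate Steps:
$D{\left(Q,G \right)} = -1 - G$ ($D{\left(Q,G \right)} = -3 - \left(-2 + G\right) = -1 - G$)
$a{\left(d,E \right)} = -1 - E$
$t{\left(R \right)} = 1 + 2 R \left(-2 + R\right)$ ($t{\left(R \right)} = \frac{\left(R + R\right) \left(R - 2\right)}{1} + \frac{R}{R} = 2 R \left(-2 + R\right) 1 + 1 = 2 R \left(-2 + R\right) + 1 = 1 + 2 R \left(-2 + R\right)$)
$\left(a{\left(4,3 \right)} - 11\right) t{\left(3 \right)} = \left(\left(-1 - 3\right) - 11\right) \left(1 - 12 + 2 \cdot 3^{2}\right) = \left(\left(-1 - 3\right) - 11\right) \left(1 - 12 + 2 \cdot 9\right) = \left(-4 - 11\right) \left(1 - 12 + 18\right) = \left(-15\right) 7 = -105$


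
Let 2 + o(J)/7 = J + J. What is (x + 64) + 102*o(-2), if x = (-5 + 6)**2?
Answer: -4219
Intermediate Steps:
x = 1 (x = 1**2 = 1)
o(J) = -14 + 14*J (o(J) = -14 + 7*(J + J) = -14 + 7*(2*J) = -14 + 14*J)
(x + 64) + 102*o(-2) = (1 + 64) + 102*(-14 + 14*(-2)) = 65 + 102*(-14 - 28) = 65 + 102*(-42) = 65 - 4284 = -4219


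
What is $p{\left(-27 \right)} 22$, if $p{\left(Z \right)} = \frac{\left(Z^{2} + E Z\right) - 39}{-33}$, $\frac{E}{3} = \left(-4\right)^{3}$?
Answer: $-3916$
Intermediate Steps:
$E = -192$ ($E = 3 \left(-4\right)^{3} = 3 \left(-64\right) = -192$)
$p{\left(Z \right)} = \frac{13}{11} - \frac{Z^{2}}{33} + \frac{64 Z}{11}$ ($p{\left(Z \right)} = \frac{\left(Z^{2} - 192 Z\right) - 39}{-33} = \left(-39 + Z^{2} - 192 Z\right) \left(- \frac{1}{33}\right) = \frac{13}{11} - \frac{Z^{2}}{33} + \frac{64 Z}{11}$)
$p{\left(-27 \right)} 22 = \left(\frac{13}{11} - \frac{\left(-27\right)^{2}}{33} + \frac{64}{11} \left(-27\right)\right) 22 = \left(\frac{13}{11} - \frac{243}{11} - \frac{1728}{11}\right) 22 = \left(-178\right) 22 = -3916$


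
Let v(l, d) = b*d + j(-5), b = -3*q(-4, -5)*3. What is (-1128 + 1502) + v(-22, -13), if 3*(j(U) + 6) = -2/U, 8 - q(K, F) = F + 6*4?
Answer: -13783/15 ≈ -918.87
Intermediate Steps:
q(K, F) = -16 - F (q(K, F) = 8 - (F + 6*4) = 8 - (F + 24) = 8 - (24 + F) = 8 + (-24 - F) = -16 - F)
b = 99 (b = -3*(-16 - 1*(-5))*3 = -3*(-16 + 5)*3 = -3*(-11)*3 = 33*3 = 99)
j(U) = -6 - 2/(3*U) (j(U) = -6 + (-2/U)/3 = -6 - 2/(3*U))
v(l, d) = -88/15 + 99*d (v(l, d) = 99*d + (-6 - ⅔/(-5)) = 99*d + (-6 - ⅔*(-⅕)) = 99*d + (-6 + 2/15) = 99*d - 88/15 = -88/15 + 99*d)
(-1128 + 1502) + v(-22, -13) = (-1128 + 1502) + (-88/15 + 99*(-13)) = 374 + (-88/15 - 1287) = 374 - 19393/15 = -13783/15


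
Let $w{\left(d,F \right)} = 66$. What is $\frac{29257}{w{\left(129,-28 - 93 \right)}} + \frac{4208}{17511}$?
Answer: $\frac{170865685}{385242} \approx 443.53$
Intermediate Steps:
$\frac{29257}{w{\left(129,-28 - 93 \right)}} + \frac{4208}{17511} = \frac{29257}{66} + \frac{4208}{17511} = \frac{170865685}{385242}$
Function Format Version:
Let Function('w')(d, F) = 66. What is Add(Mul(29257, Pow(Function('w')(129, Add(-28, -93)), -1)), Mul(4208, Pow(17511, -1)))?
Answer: Rational(170865685, 385242) ≈ 443.53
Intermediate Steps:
Add(Mul(29257, Pow(Function('w')(129, Add(-28, -93)), -1)), Mul(4208, Pow(17511, -1))) = Add(Mul(29257, Pow(66, -1)), Mul(4208, Pow(17511, -1))) = Add(Mul(29257, Rational(1, 66)), Mul(4208, Rational(1, 17511))) = Add(Rational(29257, 66), Rational(4208, 17511)) = Rational(170865685, 385242)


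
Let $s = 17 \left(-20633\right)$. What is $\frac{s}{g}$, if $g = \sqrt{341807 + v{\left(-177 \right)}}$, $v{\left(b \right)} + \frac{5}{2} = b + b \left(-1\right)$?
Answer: $- \frac{350761 \sqrt{1367218}}{683609} \approx -599.96$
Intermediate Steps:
$v{\left(b \right)} = - \frac{5}{2}$ ($v{\left(b \right)} = - \frac{5}{2} + \left(b + b \left(-1\right)\right) = - \frac{5}{2} + \left(b - b\right) = - \frac{5}{2} + 0 = - \frac{5}{2}$)
$s = -350761$
$g = \frac{\sqrt{1367218}}{2}$ ($g = \sqrt{341807 - \frac{5}{2}} = \sqrt{\frac{683609}{2}} = \frac{\sqrt{1367218}}{2} \approx 584.64$)
$\frac{s}{g} = - \frac{350761}{\frac{1}{2} \sqrt{1367218}} = - 350761 \frac{\sqrt{1367218}}{683609} = - \frac{350761 \sqrt{1367218}}{683609}$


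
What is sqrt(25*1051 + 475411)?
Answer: sqrt(501686) ≈ 708.30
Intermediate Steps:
sqrt(25*1051 + 475411) = sqrt(26275 + 475411) = sqrt(501686)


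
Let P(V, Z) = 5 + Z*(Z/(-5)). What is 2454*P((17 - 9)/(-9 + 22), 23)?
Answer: -1236816/5 ≈ -2.4736e+5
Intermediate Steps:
P(V, Z) = 5 - Z²/5 (P(V, Z) = 5 + Z*(Z*(-⅕)) = 5 + Z*(-Z/5) = 5 - Z²/5)
2454*P((17 - 9)/(-9 + 22), 23) = 2454*(5 - ⅕*23²) = 2454*(5 - ⅕*529) = 2454*(5 - 529/5) = 2454*(-504/5) = -1236816/5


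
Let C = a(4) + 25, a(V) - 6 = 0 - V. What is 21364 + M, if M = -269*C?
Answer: 14101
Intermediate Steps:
a(V) = 6 - V (a(V) = 6 + (0 - V) = 6 - V)
C = 27 (C = (6 - 1*4) + 25 = (6 - 4) + 25 = 2 + 25 = 27)
M = -7263 (M = -269*27 = -7263)
21364 + M = 21364 - 7263 = 14101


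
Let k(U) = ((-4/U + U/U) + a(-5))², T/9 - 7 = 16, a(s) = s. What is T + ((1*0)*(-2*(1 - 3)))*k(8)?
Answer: 207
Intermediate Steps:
T = 207 (T = 63 + 9*16 = 63 + 144 = 207)
k(U) = (-4 - 4/U)² (k(U) = ((-4/U + U/U) - 5)² = ((-4/U + 1) - 5)² = ((1 - 4/U) - 5)² = (-4 - 4/U)²)
T + ((1*0)*(-2*(1 - 3)))*k(8) = 207 + ((1*0)*(-2*(1 - 3)))*(16*(1 + 8)²/8²) = 207 + (0*(-2*(-2)))*(16*(1/64)*9²) = 207 + (0*4)*(16*(1/64)*81) = 207 + 0*(81/4) = 207 + 0 = 207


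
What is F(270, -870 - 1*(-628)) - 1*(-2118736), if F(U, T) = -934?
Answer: 2117802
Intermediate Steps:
F(270, -870 - 1*(-628)) - 1*(-2118736) = -934 - 1*(-2118736) = -934 + 2118736 = 2117802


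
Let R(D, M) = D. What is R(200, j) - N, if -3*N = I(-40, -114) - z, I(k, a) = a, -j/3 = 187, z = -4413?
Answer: 1633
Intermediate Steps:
j = -561 (j = -3*187 = -561)
N = -1433 (N = -(-114 - 1*(-4413))/3 = -(-114 + 4413)/3 = -1/3*4299 = -1433)
R(200, j) - N = 200 - 1*(-1433) = 200 + 1433 = 1633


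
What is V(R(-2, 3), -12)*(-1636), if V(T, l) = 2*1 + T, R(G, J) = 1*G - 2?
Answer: 3272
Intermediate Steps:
R(G, J) = -2 + G (R(G, J) = G - 2 = -2 + G)
V(T, l) = 2 + T
V(R(-2, 3), -12)*(-1636) = (2 + (-2 - 2))*(-1636) = (2 - 4)*(-1636) = -2*(-1636) = 3272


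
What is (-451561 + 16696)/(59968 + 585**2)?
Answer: -434865/402193 ≈ -1.0812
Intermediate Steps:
(-451561 + 16696)/(59968 + 585**2) = -434865/(59968 + 342225) = -434865/402193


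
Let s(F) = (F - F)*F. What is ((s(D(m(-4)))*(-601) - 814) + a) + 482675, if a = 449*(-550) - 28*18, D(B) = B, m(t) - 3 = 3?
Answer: 234407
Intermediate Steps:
m(t) = 6 (m(t) = 3 + 3 = 6)
s(F) = 0 (s(F) = 0*F = 0)
a = -247454 (a = -246950 - 504 = -247454)
((s(D(m(-4)))*(-601) - 814) + a) + 482675 = ((0*(-601) - 814) - 247454) + 482675 = ((0 - 814) - 247454) + 482675 = (-814 - 247454) + 482675 = -248268 + 482675 = 234407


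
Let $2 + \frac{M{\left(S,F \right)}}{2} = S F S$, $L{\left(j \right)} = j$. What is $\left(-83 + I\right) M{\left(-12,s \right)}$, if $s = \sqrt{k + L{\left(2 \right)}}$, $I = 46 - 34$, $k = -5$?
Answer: $284 - 20448 i \sqrt{3} \approx 284.0 - 35417.0 i$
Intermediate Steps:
$I = 12$
$s = i \sqrt{3}$ ($s = \sqrt{-5 + 2} = \sqrt{-3} = i \sqrt{3} \approx 1.732 i$)
$M{\left(S,F \right)} = -4 + 2 F S^{2}$ ($M{\left(S,F \right)} = -4 + 2 S F S = -4 + 2 F S S = -4 + 2 F S^{2}$)
$\left(-83 + I\right) M{\left(-12,s \right)} = \left(-83 + 12\right) \left(-4 + 2 i \sqrt{3} \left(-12\right)^{2}\right) = - 71 \left(-4 + 2 i \sqrt{3} \cdot 144\right) = - 71 \left(-4 + 288 i \sqrt{3}\right) = 284 - 20448 i \sqrt{3}$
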